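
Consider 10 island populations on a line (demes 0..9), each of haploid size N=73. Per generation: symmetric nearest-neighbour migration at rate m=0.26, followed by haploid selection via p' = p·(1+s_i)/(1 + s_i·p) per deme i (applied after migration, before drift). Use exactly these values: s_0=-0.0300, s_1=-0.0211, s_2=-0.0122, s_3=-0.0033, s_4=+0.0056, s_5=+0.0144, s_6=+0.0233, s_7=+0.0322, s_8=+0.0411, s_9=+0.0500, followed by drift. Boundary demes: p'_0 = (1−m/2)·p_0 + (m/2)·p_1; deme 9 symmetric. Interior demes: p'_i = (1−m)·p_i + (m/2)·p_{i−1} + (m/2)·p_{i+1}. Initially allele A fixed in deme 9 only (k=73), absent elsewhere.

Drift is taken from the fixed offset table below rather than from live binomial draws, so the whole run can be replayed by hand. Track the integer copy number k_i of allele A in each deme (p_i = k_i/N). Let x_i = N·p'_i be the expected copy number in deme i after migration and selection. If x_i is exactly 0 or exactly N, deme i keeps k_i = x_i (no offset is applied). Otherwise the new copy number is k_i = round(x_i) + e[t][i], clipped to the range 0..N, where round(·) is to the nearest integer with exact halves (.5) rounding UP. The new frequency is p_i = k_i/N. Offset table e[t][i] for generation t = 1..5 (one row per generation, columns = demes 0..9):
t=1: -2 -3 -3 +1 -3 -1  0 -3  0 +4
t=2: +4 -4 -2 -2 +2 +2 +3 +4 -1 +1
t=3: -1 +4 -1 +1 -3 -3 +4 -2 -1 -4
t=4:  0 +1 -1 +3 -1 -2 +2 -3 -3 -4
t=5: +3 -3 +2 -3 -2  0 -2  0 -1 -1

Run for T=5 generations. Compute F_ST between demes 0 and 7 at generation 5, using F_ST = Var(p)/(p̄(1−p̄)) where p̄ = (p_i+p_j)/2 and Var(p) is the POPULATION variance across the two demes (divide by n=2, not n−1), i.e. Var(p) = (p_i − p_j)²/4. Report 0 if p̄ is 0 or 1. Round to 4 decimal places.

0.0429

t=0: k=[0 0 0 0 0 0 0 0 0 73]
t=1: x=[0.0000 0.0000 0.0000 0.0000 0.0000 0.0000 0.0000 0.0000 9.8275 63.9056] k=[0 0 0 0 0 0 0 0 10 68]
t=2: x=[0.0000 0.0000 0.0000 0.0000 0.0000 0.0000 0.0000 1.3411 16.7543 60.9586] k=[0 0 0 0 0 0 0 5 16 62]
t=3: x=[0.0000 0.0000 0.0000 0.0000 0.0000 0.0000 0.6650 5.9509 21.1499 56.6474] k=[0 0 0 0 0 0 5 4 20 53]
t=4: x=[0.0000 0.0000 0.0000 0.0000 0.0000 0.6593 4.3125 6.3925 22.8373 49.4942] k=[0 0 0 0 0 0 6 3 20 45]
t=5: x=[0.0000 0.0000 0.0000 0.0000 0.0000 0.7911 4.9349 5.7661 21.6483 42.6188] k=[0 0 0 0 0 1 3 6 21 42]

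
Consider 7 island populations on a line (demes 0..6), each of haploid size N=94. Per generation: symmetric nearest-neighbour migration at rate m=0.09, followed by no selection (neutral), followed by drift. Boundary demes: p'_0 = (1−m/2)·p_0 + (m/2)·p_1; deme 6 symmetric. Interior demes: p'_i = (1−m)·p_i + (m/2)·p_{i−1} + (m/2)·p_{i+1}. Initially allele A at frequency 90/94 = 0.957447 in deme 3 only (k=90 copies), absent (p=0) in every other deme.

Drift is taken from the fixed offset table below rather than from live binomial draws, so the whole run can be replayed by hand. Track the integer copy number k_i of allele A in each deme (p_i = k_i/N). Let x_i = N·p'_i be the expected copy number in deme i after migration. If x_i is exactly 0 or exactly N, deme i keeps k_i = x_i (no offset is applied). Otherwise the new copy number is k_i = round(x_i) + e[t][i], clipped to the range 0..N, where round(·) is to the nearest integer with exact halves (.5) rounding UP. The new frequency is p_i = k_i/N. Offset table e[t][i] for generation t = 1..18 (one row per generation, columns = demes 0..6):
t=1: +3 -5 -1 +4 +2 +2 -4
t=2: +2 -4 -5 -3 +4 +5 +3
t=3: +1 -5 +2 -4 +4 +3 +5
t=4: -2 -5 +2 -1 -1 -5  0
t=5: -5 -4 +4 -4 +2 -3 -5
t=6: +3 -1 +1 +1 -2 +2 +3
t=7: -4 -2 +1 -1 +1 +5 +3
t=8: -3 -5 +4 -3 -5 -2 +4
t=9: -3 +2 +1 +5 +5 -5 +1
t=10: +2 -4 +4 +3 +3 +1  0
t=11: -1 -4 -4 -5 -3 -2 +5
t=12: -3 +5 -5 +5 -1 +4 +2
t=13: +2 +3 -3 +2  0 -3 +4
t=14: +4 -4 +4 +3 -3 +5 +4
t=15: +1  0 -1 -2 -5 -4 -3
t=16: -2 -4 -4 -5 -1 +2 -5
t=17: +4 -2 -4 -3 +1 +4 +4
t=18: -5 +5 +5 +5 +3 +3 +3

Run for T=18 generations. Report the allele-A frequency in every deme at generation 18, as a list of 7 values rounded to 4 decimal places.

[0.0426, 0.0851, 0.1915, 0.3511, 0.2234, 0.2234, 0.2553]

t=0: k=[0 0 0 90 0 0 0]
t=1: x=[0.0000 0.0000 4.0500 81.9000 4.0500 0.0000 0.0000] k=[0 0 3 86 6 0 0]
t=2: x=[0.0000 0.1350 6.6000 78.6650 9.3300 0.2700 0.0000] k=[0 0 2 76 13 5 0]
t=3: x=[0.0000 0.0900 5.2400 69.8350 15.4750 5.1350 0.2250] k=[0 0 7 66 19 8 5]
t=4: x=[0.0000 0.3150 9.3400 61.2300 20.6200 8.3600 5.1350] k=[0 0 11 60 20 3 5]
t=5: x=[0.0000 0.4950 12.7100 55.9950 21.0350 3.8550 4.9100] k=[0 0 17 52 23 1 0]
t=6: x=[0.0000 0.7650 17.8100 49.1200 23.3150 1.9450 0.0450] k=[0 0 19 50 21 4 3]
t=7: x=[0.0000 0.8550 19.5400 47.3000 21.5400 4.7200 3.0450] k=[0 0 21 46 23 10 6]
t=8: x=[0.0000 0.9450 21.1800 43.8400 23.4500 10.4050 6.1800] k=[0 0 25 41 18 8 10]
t=9: x=[0.0000 1.1250 24.5950 39.2450 18.5850 8.5400 9.9100] k=[0 3 26 44 24 4 11]
t=10: x=[0.1350 3.9000 25.7750 42.2900 24.0000 5.2150 10.6850] k=[2 0 30 45 27 6 11]
t=11: x=[1.9100 1.4400 29.3250 43.5150 26.8650 7.1700 10.7750] k=[1 0 25 39 24 5 16]
t=12: x=[0.9550 1.1700 24.5050 37.6950 23.8200 6.3500 15.5050] k=[0 6 20 43 23 10 18]
t=13: x=[0.2700 6.3600 20.4050 41.0650 23.3150 10.9450 17.6400] k=[2 9 17 43 23 8 22]
t=14: x=[2.3150 9.0450 17.8100 40.9300 23.2250 9.3050 21.3700] k=[6 5 22 44 20 14 25]
t=15: x=[5.9550 5.8100 22.2250 41.9300 20.8100 14.7650 24.5050] k=[7 6 21 40 16 11 22]
t=16: x=[6.9550 6.7200 21.1800 38.0650 16.8550 11.7200 21.5050] k=[5 3 17 33 16 14 17]
t=17: x=[4.9100 3.7200 17.0900 31.5150 16.6750 14.2250 16.8650] k=[9 2 13 29 18 18 21]
t=18: x=[8.6850 2.8100 13.2250 27.7850 18.4950 18.1350 20.8650] k=[4 8 18 33 21 21 24]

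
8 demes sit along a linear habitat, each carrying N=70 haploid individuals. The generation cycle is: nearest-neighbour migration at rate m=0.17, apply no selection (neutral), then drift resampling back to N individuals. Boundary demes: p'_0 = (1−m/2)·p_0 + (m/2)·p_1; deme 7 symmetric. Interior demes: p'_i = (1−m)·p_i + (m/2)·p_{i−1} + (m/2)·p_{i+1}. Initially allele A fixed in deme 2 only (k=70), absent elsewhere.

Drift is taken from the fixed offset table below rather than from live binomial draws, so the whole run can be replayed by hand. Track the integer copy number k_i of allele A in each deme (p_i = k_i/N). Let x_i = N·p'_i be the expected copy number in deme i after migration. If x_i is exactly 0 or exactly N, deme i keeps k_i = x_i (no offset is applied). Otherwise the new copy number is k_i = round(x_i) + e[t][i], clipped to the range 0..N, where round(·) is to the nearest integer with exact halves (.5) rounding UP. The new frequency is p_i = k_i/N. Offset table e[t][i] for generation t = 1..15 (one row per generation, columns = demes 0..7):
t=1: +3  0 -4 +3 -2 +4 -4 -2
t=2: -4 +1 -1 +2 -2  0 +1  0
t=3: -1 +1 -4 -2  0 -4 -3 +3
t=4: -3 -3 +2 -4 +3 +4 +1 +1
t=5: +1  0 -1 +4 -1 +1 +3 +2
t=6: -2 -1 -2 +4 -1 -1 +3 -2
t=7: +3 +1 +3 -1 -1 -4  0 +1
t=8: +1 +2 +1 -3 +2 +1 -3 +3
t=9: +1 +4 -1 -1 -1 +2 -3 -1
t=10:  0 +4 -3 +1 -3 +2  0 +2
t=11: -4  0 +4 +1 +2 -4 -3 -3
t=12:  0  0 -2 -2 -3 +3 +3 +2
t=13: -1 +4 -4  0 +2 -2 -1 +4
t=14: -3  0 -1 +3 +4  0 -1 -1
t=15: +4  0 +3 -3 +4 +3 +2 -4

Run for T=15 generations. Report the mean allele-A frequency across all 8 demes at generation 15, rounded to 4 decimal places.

t=0: k=[0 0 70 0 0 0 0 0]
t=1: x=[0.0000 5.9500 58.1000 5.9500 0.0000 0.0000 0.0000 0.0000] k=[0 6 54 9 0 0 0 0]
t=2: x=[0.5100 9.5700 46.0950 12.0600 0.7650 0.0000 0.0000 0.0000] k=[0 11 45 14 0 0 0 0]
t=3: x=[0.9350 12.9550 39.4750 15.4450 1.1900 0.0000 0.0000 0.0000] k=[0 14 35 13 1 0 0 0]
t=4: x=[1.1900 14.5950 31.3450 13.8500 1.9350 0.0850 0.0000 0.0000] k=[0 12 33 10 5 4 0 0]
t=5: x=[1.0200 12.7650 29.2600 11.5300 5.3400 3.7450 0.3400 0.0000] k=[2 13 28 16 4 5 3 0]
t=6: x=[2.9350 13.3400 25.7050 16.0000 5.1050 4.7450 2.9150 0.2550] k=[1 12 24 20 4 4 6 0]
t=7: x=[1.9350 12.0850 22.6400 18.9800 5.3600 4.1700 5.3200 0.5100] k=[5 13 26 18 4 0 5 2]
t=8: x=[5.6800 13.4250 24.2150 17.4900 4.8500 0.7650 4.3200 2.2550] k=[7 15 25 14 7 2 1 5]
t=9: x=[7.6800 15.1700 23.2150 14.3400 7.1700 2.3400 1.4250 4.6600] k=[9 19 22 13 6 4 0 4]
t=10: x=[9.8500 18.4050 20.9800 13.1700 6.4250 3.8300 0.6800 3.6600] k=[10 22 18 14 3 6 1 6]
t=11: x=[11.0200 20.6400 18.0000 13.4050 4.1900 5.3200 1.8500 5.5750] k=[7 21 22 14 6 1 0 3]
t=12: x=[8.1900 19.8950 21.2350 14.0000 6.2550 1.3400 0.3400 2.7450] k=[8 20 19 12 3 4 3 5]
t=13: x=[9.0200 18.8950 18.4900 11.8300 3.8500 3.8300 3.2550 4.8300] k=[8 23 14 12 6 2 2 9]
t=14: x=[9.2750 20.9600 14.5950 11.6600 6.1700 2.3400 2.5950 8.4050] k=[6 21 14 15 10 2 2 7]
t=15: x=[7.2750 19.1300 14.6800 14.4900 9.7450 2.6800 2.4250 6.5750] k=[11 19 18 11 14 6 4 3]

0.1536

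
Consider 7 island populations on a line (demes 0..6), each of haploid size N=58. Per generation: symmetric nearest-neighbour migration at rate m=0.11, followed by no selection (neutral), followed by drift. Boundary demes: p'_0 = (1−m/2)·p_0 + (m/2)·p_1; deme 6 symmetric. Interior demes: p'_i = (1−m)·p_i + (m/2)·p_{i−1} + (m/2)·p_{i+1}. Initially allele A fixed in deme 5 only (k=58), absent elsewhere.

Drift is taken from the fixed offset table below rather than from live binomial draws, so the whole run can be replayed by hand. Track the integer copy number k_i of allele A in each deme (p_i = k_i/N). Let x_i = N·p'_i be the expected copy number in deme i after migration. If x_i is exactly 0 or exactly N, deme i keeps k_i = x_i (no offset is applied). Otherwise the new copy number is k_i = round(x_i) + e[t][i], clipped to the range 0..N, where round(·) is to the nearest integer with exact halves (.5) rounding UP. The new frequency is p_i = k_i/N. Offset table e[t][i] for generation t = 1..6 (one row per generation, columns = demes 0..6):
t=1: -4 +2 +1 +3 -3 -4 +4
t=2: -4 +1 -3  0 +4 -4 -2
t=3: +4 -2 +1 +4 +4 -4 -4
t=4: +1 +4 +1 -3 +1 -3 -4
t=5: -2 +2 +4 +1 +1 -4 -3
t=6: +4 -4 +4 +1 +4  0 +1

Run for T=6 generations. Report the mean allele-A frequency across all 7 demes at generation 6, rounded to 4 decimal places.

0.1429

t=0: k=[0 0 0 0 0 58 0]
t=1: x=[0.0000 0.0000 0.0000 0.0000 3.1900 51.6200 3.1900] k=[0 0 0 0 0 48 7]
t=2: x=[0.0000 0.0000 0.0000 0.0000 2.6400 43.1050 9.2550] k=[0 0 0 0 7 39 7]
t=3: x=[0.0000 0.0000 0.0000 0.3850 8.3750 35.4800 8.7600] k=[0 0 0 4 12 31 5]
t=4: x=[0.0000 0.0000 0.2200 4.2200 12.6050 28.5250 6.4300] k=[0 0 1 1 14 26 2]
t=5: x=[0.0000 0.0550 0.9450 1.7150 13.9450 24.0200 3.3200] k=[0 2 5 3 15 20 0]
t=6: x=[0.1100 2.0550 4.7250 3.7700 14.6150 18.6250 1.1000] k=[4 0 9 5 19 19 2]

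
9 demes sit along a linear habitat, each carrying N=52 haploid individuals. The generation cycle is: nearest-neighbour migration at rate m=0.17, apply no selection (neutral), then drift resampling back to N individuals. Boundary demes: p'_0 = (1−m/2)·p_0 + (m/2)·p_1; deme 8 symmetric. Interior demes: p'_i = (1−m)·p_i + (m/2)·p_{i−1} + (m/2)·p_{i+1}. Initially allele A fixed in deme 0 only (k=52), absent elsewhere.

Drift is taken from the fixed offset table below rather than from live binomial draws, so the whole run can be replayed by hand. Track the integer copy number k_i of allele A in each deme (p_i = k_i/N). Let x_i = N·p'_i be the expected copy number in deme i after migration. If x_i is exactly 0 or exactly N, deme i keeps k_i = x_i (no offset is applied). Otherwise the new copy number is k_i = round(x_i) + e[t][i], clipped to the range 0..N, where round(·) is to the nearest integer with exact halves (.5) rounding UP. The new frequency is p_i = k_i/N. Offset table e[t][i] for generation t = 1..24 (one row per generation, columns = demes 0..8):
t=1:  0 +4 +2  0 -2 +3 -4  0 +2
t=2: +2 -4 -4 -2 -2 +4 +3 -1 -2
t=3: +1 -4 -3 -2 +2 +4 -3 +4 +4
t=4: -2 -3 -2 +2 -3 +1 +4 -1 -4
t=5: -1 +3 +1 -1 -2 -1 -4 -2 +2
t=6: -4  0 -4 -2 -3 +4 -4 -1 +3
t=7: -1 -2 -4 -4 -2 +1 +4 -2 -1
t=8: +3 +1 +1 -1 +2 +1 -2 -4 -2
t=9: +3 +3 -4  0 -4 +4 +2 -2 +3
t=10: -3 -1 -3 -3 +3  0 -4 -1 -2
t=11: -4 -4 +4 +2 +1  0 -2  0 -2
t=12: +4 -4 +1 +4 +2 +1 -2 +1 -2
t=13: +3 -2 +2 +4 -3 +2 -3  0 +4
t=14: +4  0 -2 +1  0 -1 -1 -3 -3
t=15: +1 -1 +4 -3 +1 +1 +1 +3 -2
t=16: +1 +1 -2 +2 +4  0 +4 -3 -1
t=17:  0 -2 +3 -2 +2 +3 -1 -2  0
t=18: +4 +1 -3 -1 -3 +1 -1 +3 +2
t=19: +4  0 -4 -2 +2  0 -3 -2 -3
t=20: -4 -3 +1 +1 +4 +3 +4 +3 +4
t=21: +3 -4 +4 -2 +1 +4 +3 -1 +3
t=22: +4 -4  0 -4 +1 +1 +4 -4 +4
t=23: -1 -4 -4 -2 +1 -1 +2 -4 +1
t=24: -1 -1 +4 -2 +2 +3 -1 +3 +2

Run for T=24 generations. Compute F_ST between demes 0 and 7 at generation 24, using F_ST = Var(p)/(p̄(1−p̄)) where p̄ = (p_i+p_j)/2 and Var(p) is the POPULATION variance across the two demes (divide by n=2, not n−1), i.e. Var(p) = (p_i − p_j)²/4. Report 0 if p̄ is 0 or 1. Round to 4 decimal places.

t=0: k=[52 0 0 0 0 0 0 0 0]
t=1: x=[47.5800 4.4200 0.0000 0.0000 0.0000 0.0000 0.0000 0.0000 0.0000] k=[48 8 0 0 0 0 0 0 0]
t=2: x=[44.6000 10.7200 0.6800 0.0000 0.0000 0.0000 0.0000 0.0000 0.0000] k=[47 7 0 0 0 0 0 0 0]
t=3: x=[43.6000 9.8050 0.5950 0.0000 0.0000 0.0000 0.0000 0.0000 0.0000] k=[45 6 0 0 0 0 0 0 0]
t=4: x=[41.6850 8.8050 0.5100 0.0000 0.0000 0.0000 0.0000 0.0000 0.0000] k=[40 6 0 0 0 0 0 0 0]
t=5: x=[37.1100 8.3800 0.5100 0.0000 0.0000 0.0000 0.0000 0.0000 0.0000] k=[36 11 2 0 0 0 0 0 0]
t=6: x=[33.8750 12.3600 2.5950 0.1700 0.0000 0.0000 0.0000 0.0000 0.0000] k=[30 12 0 0 0 0 0 0 0]
t=7: x=[28.4700 12.5100 1.0200 0.0000 0.0000 0.0000 0.0000 0.0000 0.0000] k=[27 11 0 0 0 0 0 0 0]
t=8: x=[25.6400 11.4250 0.9350 0.0000 0.0000 0.0000 0.0000 0.0000 0.0000] k=[29 12 2 0 0 0 0 0 0]
t=9: x=[27.5550 12.5950 2.6800 0.1700 0.0000 0.0000 0.0000 0.0000 0.0000] k=[31 16 0 0 0 0 0 0 0]
t=10: x=[29.7250 15.9150 1.3600 0.0000 0.0000 0.0000 0.0000 0.0000 0.0000] k=[27 15 0 0 0 0 0 0 0]
t=11: x=[25.9800 14.7450 1.2750 0.0000 0.0000 0.0000 0.0000 0.0000 0.0000] k=[22 11 5 0 0 0 0 0 0]
t=12: x=[21.0650 11.4250 5.0850 0.4250 0.0000 0.0000 0.0000 0.0000 0.0000] k=[25 7 6 4 0 0 0 0 0]
t=13: x=[23.4700 8.4450 5.9150 3.8300 0.3400 0.0000 0.0000 0.0000 0.0000] k=[26 6 8 8 0 0 0 0 0]
t=14: x=[24.3000 7.8700 7.8300 7.3200 0.6800 0.0000 0.0000 0.0000 0.0000] k=[28 8 6 8 1 0 0 0 0]
t=15: x=[26.3000 9.5300 6.3400 7.2350 1.5100 0.0850 0.0000 0.0000 0.0000] k=[27 9 10 4 3 1 0 0 0]
t=16: x=[25.4700 10.6150 9.4050 4.4250 2.9150 1.0850 0.0850 0.0000 0.0000] k=[26 12 7 6 7 1 4 0 0]
t=17: x=[24.8100 12.7650 7.3400 6.1700 6.4050 1.7650 3.4050 0.3400 0.0000] k=[25 11 10 4 8 5 2 0 0]
t=18: x=[23.8100 12.1050 9.5750 4.8500 7.4050 5.0000 2.0850 0.1700 0.0000] k=[28 13 7 4 4 6 1 3 0]
t=19: x=[26.7250 13.7650 7.2550 4.2550 4.1700 5.4050 1.5950 2.5750 0.2550] k=[31 14 3 2 6 5 0 1 0]
t=20: x=[29.5550 14.5100 3.8500 2.4250 5.5750 4.6600 0.5100 0.8300 0.0850] k=[26 12 5 3 10 8 5 4 4]
t=21: x=[24.8100 12.5950 5.4250 3.7650 9.2350 7.9150 5.1700 4.0850 4.0000] k=[28 9 9 2 10 12 8 3 7]
t=22: x=[26.3850 10.6150 8.4050 3.2750 9.4900 11.4900 7.9150 3.7650 6.6600] k=[30 7 8 0 10 12 12 0 11]
t=23: x=[28.0450 9.0400 7.2350 1.5300 9.3200 11.8300 10.9800 1.9550 10.0650] k=[27 5 3 0 10 11 13 0 11]
t=24: x=[25.1300 6.7000 2.9150 1.1050 9.2350 11.0850 11.7250 2.0400 10.0650] k=[24 6 7 0 11 14 11 5 12]

0.1660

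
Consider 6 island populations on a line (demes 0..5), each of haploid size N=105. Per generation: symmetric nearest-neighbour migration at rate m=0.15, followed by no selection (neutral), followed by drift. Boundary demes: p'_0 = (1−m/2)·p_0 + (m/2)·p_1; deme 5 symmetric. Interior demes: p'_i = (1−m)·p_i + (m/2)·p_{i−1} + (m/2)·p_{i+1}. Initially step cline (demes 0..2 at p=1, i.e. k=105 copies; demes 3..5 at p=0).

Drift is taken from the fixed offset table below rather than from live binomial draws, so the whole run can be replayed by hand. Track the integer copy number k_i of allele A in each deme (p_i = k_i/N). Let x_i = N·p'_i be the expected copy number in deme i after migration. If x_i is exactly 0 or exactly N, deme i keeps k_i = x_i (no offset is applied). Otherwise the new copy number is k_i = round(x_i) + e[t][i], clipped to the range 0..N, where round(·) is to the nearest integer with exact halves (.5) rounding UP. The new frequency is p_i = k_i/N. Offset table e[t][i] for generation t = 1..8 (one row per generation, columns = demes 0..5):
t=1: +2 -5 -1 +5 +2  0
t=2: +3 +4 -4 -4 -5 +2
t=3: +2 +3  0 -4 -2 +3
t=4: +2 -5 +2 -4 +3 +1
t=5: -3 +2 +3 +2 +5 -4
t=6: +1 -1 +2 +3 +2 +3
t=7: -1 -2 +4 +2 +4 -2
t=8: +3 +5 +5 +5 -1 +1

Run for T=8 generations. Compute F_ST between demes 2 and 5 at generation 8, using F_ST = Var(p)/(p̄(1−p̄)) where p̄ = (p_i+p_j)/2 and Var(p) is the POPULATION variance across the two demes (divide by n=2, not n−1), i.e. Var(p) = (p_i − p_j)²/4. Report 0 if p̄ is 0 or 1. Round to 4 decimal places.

0.5541

t=0: k=[105 105 105 0 0 0]
t=1: x=[105.0000 105.0000 97.1250 7.8750 0.0000 0.0000] k=[105 105 96 13 0 0]
t=2: x=[105.0000 104.3250 90.4500 18.2500 0.9750 0.0000] k=[105 105 86 14 0 0]
t=3: x=[105.0000 103.5750 82.0250 18.3500 1.0500 0.0000] k=[105 105 82 14 0 0]
t=4: x=[105.0000 103.2750 78.6250 18.0500 1.0500 0.0000] k=[105 98 81 14 4 0]
t=5: x=[104.4750 97.2500 77.2500 18.2750 4.4500 0.3000] k=[101 99 80 20 9 0]
t=6: x=[100.8500 97.7250 76.9250 23.6750 9.1500 0.6750] k=[102 97 79 27 11 4]
t=7: x=[101.6250 96.0250 76.4500 29.7000 11.6750 4.5250] k=[101 94 80 32 16 3]
t=8: x=[100.4750 93.4750 77.4500 34.4000 16.2250 3.9750] k=[103 98 82 39 15 5]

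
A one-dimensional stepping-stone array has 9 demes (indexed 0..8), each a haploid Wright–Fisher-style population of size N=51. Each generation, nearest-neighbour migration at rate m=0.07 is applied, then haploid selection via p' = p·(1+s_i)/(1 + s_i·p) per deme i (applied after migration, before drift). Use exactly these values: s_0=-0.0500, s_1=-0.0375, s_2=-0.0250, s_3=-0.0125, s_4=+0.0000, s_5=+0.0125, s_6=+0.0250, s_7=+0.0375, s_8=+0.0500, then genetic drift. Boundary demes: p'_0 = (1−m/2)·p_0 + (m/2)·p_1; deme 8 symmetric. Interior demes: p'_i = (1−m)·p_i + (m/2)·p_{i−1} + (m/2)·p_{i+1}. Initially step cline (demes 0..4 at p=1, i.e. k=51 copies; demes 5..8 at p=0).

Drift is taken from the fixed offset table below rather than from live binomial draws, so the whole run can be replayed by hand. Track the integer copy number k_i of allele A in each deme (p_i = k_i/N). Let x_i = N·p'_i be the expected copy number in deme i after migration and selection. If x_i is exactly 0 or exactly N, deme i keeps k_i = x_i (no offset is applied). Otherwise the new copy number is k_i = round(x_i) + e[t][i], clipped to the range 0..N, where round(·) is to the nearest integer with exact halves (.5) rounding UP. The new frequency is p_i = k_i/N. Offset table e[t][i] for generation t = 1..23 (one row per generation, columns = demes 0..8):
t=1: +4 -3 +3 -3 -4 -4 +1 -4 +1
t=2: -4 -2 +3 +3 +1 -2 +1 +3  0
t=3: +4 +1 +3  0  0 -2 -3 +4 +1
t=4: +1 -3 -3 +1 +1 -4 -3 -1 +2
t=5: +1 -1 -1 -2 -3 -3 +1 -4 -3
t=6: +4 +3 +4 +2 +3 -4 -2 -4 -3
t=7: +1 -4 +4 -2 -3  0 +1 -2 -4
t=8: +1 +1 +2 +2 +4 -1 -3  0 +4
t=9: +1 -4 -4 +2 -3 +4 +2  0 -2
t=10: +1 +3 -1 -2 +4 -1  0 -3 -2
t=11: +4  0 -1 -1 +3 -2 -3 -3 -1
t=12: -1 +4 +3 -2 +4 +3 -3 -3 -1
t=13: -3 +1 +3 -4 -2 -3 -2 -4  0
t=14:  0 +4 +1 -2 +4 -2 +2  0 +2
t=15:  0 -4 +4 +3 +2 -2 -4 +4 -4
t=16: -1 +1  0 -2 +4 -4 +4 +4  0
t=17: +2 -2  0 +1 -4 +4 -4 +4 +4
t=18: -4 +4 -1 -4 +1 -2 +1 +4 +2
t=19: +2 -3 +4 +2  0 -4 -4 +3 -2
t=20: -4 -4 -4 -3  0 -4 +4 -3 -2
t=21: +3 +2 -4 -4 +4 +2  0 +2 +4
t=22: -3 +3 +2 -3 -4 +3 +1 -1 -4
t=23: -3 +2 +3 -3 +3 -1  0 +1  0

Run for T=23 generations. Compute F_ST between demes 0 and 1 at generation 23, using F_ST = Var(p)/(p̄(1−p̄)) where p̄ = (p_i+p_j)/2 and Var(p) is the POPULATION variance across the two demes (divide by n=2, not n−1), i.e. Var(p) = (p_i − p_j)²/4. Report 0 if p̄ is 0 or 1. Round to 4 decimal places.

t=0: k=[51 51 51 51 51 0 0 0 0]
t=1: x=[51.0000 51.0000 51.0000 51.0000 49.2150 1.8065 0.0000 0.0000 0.0000] k=[51 51 51 51 45 0 0 0 0]
t=2: x=[51.0000 51.0000 51.0000 50.7874 43.6350 1.5941 0.0000 0.0000 0.0000] k=[51 51 51 51 45 0 0 0 0]
t=3: x=[51.0000 51.0000 51.0000 50.7874 43.6350 1.5941 0.0000 0.0000 0.0000] k=[51 51 51 51 44 0 0 0 0]
t=4: x=[51.0000 51.0000 51.0000 50.7519 42.7050 1.5587 0.0000 0.0000 0.0000] k=[51 51 51 51 44 0 0 0 0]
t=5: x=[51.0000 51.0000 51.0000 50.7519 42.7050 1.5587 0.0000 0.0000 0.0000] k=[51 51 51 49 40 0 0 0 0]
t=6: x=[51.0000 51.0000 50.9282 48.7278 38.9150 1.4170 0.0000 0.0000 0.0000] k=[51 51 51 51 42 0 0 0 0]
t=7: x=[51.0000 51.0000 51.0000 50.6810 40.8450 1.4878 0.0000 0.0000 0.0000] k=[51 51 51 49 38 1 0 0 0]
t=8: x=[51.0000 51.0000 50.9282 48.6570 37.0900 2.2870 0.0359 0.0000 0.0000] k=[51 51 51 51 41 1 0 0 0]
t=9: x=[51.0000 51.0000 51.0000 50.6456 39.9500 2.3932 0.0359 0.0000 0.0000] k=[51 51 51 51 37 6 2 0 0]
t=10: x=[51.0000 51.0000 51.0000 50.5039 36.4050 7.0199 2.1196 0.0726 0.0000] k=[51 51 51 49 40 6 2 0 0]
t=11: x=[51.0000 51.0000 50.9282 48.7278 39.1250 7.1258 2.1196 0.0726 0.0000] k=[51 51 50 48 42 5 0 0 0]
t=12: x=[51.0000 50.9636 49.9390 47.8227 40.9150 6.1872 0.1794 0.0000 0.0000] k=[51 51 51 46 45 9 0 0 0]
t=13: x=[51.0000 51.0000 50.8205 46.0844 43.7750 10.0448 0.3228 0.0000 0.0000] k=[51 51 51 42 42 7 0 0 0]
t=14: x=[51.0000 51.0000 50.6770 42.2240 40.7750 8.0640 0.2511 0.0000 0.0000] k=[51 51 51 40 45 6 2 0 0]
t=15: x=[51.0000 51.0000 50.6052 40.4552 43.4600 7.3024 2.1196 0.0726 0.0000] k=[51 51 51 43 45 5 0 4 0]
t=16: x=[51.0000 51.0000 50.7129 43.2678 43.5300 6.2932 0.3228 3.8490 0.1470] k=[51 51 51 41 48 2 4 8 0]
t=17: x=[51.0000 51.0000 50.6411 41.4981 46.1450 3.7226 4.1634 7.8207 0.2939] k=[51 51 51 42 42 8 0 12 4]
t=18: x=[51.0000 51.0000 50.6770 42.2240 40.8100 9.0017 0.7173 11.6271 4.4752] k=[51 51 50 38 42 7 2 16 6]
t=19: x=[51.0000 50.9636 49.5805 38.4413 40.6350 8.1346 2.7281 15.5551 6.6262] k=[51 48 51 40 41 4 0 19 5]
t=20: x=[50.8895 48.1075 50.4976 40.3141 39.6700 5.2129 0.8248 18.2744 5.7336] k=[47 44 46 37 40 1 5 15 4]
t=21: x=[46.6972 43.9459 45.4918 37.2943 38.5300 2.5348 5.3266 14.6463 4.5845] k=[50 46 41 33 43 5 5 17 9]
t=22: x=[49.8014 45.7889 40.6883 33.4856 41.3200 6.3992 5.5408 16.7110 9.6561] k=[47 49 43 30 37 9 7 16 6]
t=23: x=[46.8799 48.6353 42.5785 30.5461 35.7750 10.0096 7.5423 15.7327 6.6262] k=[44 51 46 28 39 9 8 17 7]

0.0737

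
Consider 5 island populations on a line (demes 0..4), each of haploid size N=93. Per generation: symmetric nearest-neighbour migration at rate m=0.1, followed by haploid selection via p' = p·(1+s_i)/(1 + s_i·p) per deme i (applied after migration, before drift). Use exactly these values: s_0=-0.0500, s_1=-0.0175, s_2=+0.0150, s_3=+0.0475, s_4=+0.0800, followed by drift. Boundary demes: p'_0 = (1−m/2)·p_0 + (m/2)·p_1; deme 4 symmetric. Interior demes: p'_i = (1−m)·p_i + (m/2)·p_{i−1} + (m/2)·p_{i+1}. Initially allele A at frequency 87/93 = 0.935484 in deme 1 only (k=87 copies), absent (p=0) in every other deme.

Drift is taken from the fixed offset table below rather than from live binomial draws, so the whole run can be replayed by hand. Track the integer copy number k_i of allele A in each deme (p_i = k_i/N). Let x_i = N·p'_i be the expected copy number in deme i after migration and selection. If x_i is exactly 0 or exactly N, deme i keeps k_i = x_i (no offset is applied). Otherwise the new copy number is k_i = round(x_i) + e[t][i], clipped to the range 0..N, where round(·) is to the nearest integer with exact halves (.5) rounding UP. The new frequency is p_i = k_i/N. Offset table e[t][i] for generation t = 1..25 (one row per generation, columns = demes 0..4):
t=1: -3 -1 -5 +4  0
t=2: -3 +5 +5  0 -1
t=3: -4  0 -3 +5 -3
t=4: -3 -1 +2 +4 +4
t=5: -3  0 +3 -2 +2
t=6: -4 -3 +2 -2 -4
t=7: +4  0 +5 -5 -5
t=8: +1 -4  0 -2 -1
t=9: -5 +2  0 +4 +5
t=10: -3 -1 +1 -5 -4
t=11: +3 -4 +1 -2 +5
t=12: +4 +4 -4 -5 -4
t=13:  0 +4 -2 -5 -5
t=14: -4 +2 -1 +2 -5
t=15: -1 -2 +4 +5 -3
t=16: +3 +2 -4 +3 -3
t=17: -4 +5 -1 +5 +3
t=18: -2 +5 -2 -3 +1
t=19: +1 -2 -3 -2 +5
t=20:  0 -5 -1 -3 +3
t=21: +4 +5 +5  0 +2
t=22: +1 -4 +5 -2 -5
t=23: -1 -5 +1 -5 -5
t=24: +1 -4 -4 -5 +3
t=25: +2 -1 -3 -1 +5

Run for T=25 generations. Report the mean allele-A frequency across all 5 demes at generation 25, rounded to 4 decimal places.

t=0: k=[0 87 0 0 0]
t=1: x=[4.1422 78.0802 4.4122 0.0000 0.0000] k=[1 77 0 0 0]
t=2: x=[4.5718 69.0373 3.9053 0.0000 0.0000] k=[2 74 9 0 0]
t=3: x=[5.3361 66.8192 11.9542 0.4713 0.0000] k=[1 67 9 5 0]
t=4: x=[4.0945 60.4273 11.8531 5.1720 0.2699] k=[1 59 14 9 4]
t=5: x=[3.7128 53.4492 16.1982 9.3844 4.5733] k=[1 53 19 7 7]
t=6: x=[3.4266 48.2903 20.3356 7.9302 7.5147] k=[0 45 22 6 4]
t=7: x=[2.1401 41.1945 22.6038 6.9943 4.4124] k=[6 41 28 2 0]
t=8: x=[7.3933 38.2020 27.6383 3.3465 0.1080] k=[8 34 28 1 0]
t=9: x=[8.8794 32.0283 27.2359 2.4064 0.0540] k=[4 34 27 6 5]
t=10: x=[5.2405 31.7796 26.5817 7.3064 5.4304] k=[2 31 28 2 1]
t=11: x=[3.2836 29.0462 27.1352 3.3987 1.1330] k=[6 25 28 1 6]
t=12: x=[6.6273 23.8853 26.7830 2.7199 6.1794] k=[11 28 23 0 2]
t=13: x=[11.3297 26.5637 22.3518 1.3085 2.0487] k=[11 31 20 0 0]
t=14: x=[11.4740 29.0959 19.7809 1.0470 0.0000] k=[7 31 19 3 0]
t=15: x=[7.8245 28.8475 19.0243 3.8163 0.1620] k=[7 27 23 9 0]
t=16: x=[7.6328 25.4722 22.7549 9.6438 0.4858] k=[11 27 19 13 0]
t=17: x=[11.2816 25.4722 19.3270 13.1658 0.7016] k=[7 30 18 18 4]
t=18: x=[7.7766 27.9040 18.8225 17.9630 5.0556] k=[6 33 17 15 6]
t=19: x=[7.0102 30.4871 17.9144 15.2319 6.9276] k=[8 28 15 13 12]
t=20: x=[8.5916 26.0179 15.7438 13.5794 12.8805] k=[9 21 15 11 16]
t=21: x=[9.1673 19.8232 15.2893 11.9241 16.7826] k=[13 25 20 12 19]
t=22: x=[13.0152 23.8357 20.0835 13.2692 19.8240] k=[14 20 25 11 15]
t=23: x=[13.6903 19.6747 24.3164 12.3899 15.7831] k=[13 15 25 7 11]
t=24: x=[12.5333 15.1745 23.8632 8.4498 11.5566] k=[14 11 20 3 15]
t=25: x=[13.2562 11.4219 18.9234 4.6508 15.3617] k=[15 10 16 4 20]

0.1398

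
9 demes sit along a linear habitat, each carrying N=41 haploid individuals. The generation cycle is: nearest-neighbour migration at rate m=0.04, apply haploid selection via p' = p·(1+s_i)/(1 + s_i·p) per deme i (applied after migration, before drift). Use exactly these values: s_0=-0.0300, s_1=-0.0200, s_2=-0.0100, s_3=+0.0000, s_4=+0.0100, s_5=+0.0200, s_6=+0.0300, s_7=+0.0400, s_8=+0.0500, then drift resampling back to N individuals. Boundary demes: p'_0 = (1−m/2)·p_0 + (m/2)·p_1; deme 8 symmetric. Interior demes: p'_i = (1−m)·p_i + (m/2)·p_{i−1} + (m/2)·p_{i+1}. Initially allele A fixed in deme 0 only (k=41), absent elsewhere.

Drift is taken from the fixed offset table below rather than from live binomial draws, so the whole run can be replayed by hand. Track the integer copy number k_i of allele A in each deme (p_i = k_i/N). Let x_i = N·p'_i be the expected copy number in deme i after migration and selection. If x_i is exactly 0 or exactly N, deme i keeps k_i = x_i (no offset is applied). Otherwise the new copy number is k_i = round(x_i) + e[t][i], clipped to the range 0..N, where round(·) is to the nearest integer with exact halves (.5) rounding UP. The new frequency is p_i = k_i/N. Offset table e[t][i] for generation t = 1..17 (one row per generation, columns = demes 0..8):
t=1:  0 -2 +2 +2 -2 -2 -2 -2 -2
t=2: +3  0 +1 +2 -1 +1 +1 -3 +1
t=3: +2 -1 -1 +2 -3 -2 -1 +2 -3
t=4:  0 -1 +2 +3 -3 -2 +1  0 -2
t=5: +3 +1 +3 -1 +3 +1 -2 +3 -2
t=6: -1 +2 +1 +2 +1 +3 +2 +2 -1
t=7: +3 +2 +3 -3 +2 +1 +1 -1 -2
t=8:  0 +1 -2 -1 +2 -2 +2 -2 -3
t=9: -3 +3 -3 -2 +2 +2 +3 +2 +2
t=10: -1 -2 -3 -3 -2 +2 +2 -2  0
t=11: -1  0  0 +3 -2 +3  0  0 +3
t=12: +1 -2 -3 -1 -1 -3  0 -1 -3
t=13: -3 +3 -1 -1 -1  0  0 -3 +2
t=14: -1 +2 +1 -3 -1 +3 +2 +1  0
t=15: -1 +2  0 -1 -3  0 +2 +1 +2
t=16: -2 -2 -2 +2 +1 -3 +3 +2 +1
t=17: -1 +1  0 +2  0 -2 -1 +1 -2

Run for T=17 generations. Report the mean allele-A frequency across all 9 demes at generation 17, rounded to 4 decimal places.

t=0: k=[41 0 0 0 0 0 0 0 0]
t=1: x=[40.1552 0.8039 0.0000 0.0000 0.0000 0.0000 0.0000 0.0000 0.0000] k=[40 0 0 0 0 0 0 0 0]
t=2: x=[39.1468 0.7843 0.0000 0.0000 0.0000 0.0000 0.0000 0.0000 0.0000] k=[41 1 0 0 0 0 0 0 0]
t=3: x=[40.1758 1.7459 0.0198 0.0000 0.0000 0.0000 0.0000 0.0000 0.0000] k=[41 1 0 0 0 0 0 0 0]
t=4: x=[40.1758 1.7459 0.0198 0.0000 0.0000 0.0000 0.0000 0.0000 0.0000] k=[40 1 2 0 0 0 0 0 0]
t=5: x=[39.1674 1.7656 1.9215 0.0400 0.0000 0.0000 0.0000 0.0000 0.0000] k=[41 3 5 0 0 0 0 0 0]
t=6: x=[40.2169 3.7309 4.8171 0.1000 0.0000 0.0000 0.0000 0.0000 0.0000] k=[39 6 6 2 0 0 0 0 0]
t=7: x=[38.2632 6.5481 5.8693 2.0400 0.0404 0.0000 0.0000 0.0000 0.0000] k=[41 9 9 0 2 0 0 0 0]
t=8: x=[40.3405 9.4918 8.7506 0.2200 1.9383 0.0408 0.0000 0.0000 0.0000] k=[40 10 7 0 4 0 0 0 0]
t=9: x=[39.3525 10.3826 6.8624 0.2200 3.8748 0.0816 0.0000 0.0000 0.0000] k=[36 13 4 0 6 2 0 0 0]
t=10: x=[35.3942 13.0993 4.0631 0.2000 5.8497 2.0787 0.0412 0.0000 0.0000] k=[34 11 1 0 4 4 2 0 0]
t=11: x=[33.3523 11.0957 1.1685 0.1000 3.9554 4.0314 2.0570 0.0416 0.0000] k=[32 11 1 3 2 7 2 0 0]
t=12: x=[31.3572 11.0561 1.2280 2.9400 2.1401 6.9131 2.1186 0.0416 0.0000] k=[32 9 0 2 1 4 2 0 0]
t=13: x=[31.3165 9.1358 0.2178 1.9400 1.0905 3.9704 2.0570 0.0416 0.0000] k=[28 12 0 1 0 4 2 0 0]
t=14: x=[27.4046 11.9086 0.2574 0.9600 0.1010 3.9501 2.0570 0.0416 0.0000] k=[26 14 1 0 0 7 4 1 0]
t=15: x=[25.4672 13.7945 1.2280 0.0200 0.1414 6.9131 4.1080 1.0805 0.0210] k=[24 16 1 0 0 7 6 2 2]
t=16: x=[23.5353 15.6640 1.2676 0.0200 0.1414 6.9536 6.0917 2.1588 2.0949] k=[22 14 0 2 1 4 9 4 3]
t=17: x=[21.5288 13.6951 0.3168 1.9400 1.0905 4.1127 9.0060 4.2264 3.1594] k=[21 15 0 4 1 2 8 5 1]

0.1545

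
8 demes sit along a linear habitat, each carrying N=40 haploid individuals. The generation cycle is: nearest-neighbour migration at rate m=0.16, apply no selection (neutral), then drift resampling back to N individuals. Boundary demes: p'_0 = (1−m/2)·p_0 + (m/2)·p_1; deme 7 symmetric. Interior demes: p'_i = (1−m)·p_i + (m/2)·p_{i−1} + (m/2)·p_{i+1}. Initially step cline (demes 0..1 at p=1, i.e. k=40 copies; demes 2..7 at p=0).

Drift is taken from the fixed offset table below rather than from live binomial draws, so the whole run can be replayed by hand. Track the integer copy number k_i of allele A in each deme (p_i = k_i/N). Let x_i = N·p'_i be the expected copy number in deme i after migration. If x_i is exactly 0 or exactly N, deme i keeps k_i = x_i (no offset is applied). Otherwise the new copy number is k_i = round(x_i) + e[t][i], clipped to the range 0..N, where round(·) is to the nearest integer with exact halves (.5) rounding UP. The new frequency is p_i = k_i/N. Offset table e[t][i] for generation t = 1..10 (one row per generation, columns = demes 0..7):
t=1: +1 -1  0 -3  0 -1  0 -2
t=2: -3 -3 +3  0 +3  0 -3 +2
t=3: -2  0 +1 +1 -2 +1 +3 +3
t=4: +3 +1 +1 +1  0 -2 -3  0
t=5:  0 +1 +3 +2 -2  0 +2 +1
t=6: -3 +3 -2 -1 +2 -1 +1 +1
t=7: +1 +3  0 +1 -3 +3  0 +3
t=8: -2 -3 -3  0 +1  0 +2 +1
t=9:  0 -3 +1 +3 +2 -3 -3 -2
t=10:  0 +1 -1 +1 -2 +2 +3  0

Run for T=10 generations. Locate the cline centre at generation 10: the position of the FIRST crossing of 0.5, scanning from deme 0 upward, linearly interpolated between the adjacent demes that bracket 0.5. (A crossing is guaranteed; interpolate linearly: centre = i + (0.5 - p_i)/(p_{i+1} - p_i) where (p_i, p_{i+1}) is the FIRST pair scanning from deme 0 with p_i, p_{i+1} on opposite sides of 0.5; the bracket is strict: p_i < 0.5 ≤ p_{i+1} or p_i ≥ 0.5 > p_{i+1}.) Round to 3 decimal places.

t=0: k=[40 40 0 0 0 0 0 0]
t=1: x=[40.0000 36.8000 3.2000 0.0000 0.0000 0.0000 0.0000 0.0000] k=[40 36 3 0 0 0 0 0]
t=2: x=[39.6800 33.6800 5.4000 0.2400 0.0000 0.0000 0.0000 0.0000] k=[37 31 8 0 0 0 0 0]
t=3: x=[36.5200 29.6400 9.2000 0.6400 0.0000 0.0000 0.0000 0.0000] k=[35 30 10 2 0 0 0 0]
t=4: x=[34.6000 28.8000 10.9600 2.4800 0.1600 0.0000 0.0000 0.0000] k=[38 30 12 3 0 0 0 0]
t=5: x=[37.3600 29.2000 12.7200 3.4800 0.2400 0.0000 0.0000 0.0000] k=[37 30 16 5 0 0 0 0]
t=6: x=[36.4400 29.4400 16.2400 5.4800 0.4000 0.0000 0.0000 0.0000] k=[33 32 14 4 2 0 0 0]
t=7: x=[32.9200 30.6400 14.6400 4.6400 2.0000 0.1600 0.0000 0.0000] k=[34 34 15 6 0 3 0 0]
t=8: x=[34.0000 32.4800 15.8000 6.2400 0.7200 2.5200 0.2400 0.0000] k=[32 29 13 6 2 3 2 0]
t=9: x=[31.7600 27.9600 13.7200 6.2400 2.4000 2.8400 1.9200 0.1600] k=[32 25 15 9 4 0 0 0]
t=10: x=[31.4400 24.7600 15.3200 9.0800 4.0800 0.3200 0.0000 0.0000] k=[31 26 14 10 2 2 0 0]

1.500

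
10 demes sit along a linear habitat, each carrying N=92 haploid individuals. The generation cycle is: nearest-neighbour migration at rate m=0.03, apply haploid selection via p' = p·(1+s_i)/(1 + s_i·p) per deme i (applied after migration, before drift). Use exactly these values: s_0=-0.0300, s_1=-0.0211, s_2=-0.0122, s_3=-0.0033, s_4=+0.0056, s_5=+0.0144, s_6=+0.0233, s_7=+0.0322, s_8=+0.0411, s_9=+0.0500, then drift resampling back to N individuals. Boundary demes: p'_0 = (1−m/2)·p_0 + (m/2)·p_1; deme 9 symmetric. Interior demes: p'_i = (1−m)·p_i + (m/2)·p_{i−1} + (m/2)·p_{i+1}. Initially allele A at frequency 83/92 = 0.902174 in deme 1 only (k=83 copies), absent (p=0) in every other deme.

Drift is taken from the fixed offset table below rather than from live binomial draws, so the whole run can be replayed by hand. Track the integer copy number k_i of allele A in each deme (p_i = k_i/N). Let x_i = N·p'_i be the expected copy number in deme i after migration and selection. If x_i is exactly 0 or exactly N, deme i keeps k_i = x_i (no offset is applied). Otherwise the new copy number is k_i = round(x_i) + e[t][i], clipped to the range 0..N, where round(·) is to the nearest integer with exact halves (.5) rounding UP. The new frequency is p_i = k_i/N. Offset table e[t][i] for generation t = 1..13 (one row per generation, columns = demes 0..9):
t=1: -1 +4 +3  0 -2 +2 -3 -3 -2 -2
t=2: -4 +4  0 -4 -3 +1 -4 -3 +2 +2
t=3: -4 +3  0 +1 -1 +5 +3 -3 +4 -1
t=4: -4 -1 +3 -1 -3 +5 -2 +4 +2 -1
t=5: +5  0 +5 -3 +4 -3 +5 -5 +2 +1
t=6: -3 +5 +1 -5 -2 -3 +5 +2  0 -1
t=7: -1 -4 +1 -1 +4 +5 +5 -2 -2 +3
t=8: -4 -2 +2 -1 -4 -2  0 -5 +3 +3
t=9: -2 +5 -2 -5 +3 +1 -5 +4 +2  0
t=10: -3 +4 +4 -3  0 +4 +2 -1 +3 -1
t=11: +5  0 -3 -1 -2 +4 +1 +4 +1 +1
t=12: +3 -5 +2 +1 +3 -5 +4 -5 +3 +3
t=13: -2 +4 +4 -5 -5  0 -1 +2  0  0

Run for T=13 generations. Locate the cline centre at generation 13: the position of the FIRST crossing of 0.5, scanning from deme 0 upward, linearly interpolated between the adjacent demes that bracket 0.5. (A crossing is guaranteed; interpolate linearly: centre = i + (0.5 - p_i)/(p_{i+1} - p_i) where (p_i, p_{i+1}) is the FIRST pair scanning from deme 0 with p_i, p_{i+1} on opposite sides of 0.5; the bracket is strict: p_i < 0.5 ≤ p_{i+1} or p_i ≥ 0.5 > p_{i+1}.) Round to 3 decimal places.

0.617

t=0: k=[0 83 0 0 0 0 0 0 0 0]
t=1: x=[1.2081 80.2938 1.2300 0.0000 0.0000 0.0000 0.0000 0.0000 0.0000 0.0000] k=[0 84 4 0 0 0 0 0 0 0]
t=2: x=[1.2227 81.3407 5.0808 0.0598 0.0000 0.0000 0.0000 0.0000 0.0000 0.0000] k=[0 85 5 0 0 0 0 0 0 0]
t=3: x=[1.2373 82.3422 6.0552 0.0748 0.0000 0.0000 0.0000 0.0000 0.0000 0.0000] k=[0 85 6 1 0 0 0 0 0 0]
t=4: x=[1.2373 82.3575 7.0299 1.0565 0.0151 0.0000 0.0000 0.0000 0.0000 0.0000] k=[0 81 10 0 0 0 0 0 0 0]
t=5: x=[1.1790 78.4758 10.7975 0.1495 0.0000 0.0000 0.0000 0.0000 0.0000 0.0000] k=[6 78 16 0 0 0 0 0 0 0]
t=6: x=[6.8835 75.7060 16.5230 0.2392 0.0000 0.0000 0.0000 0.0000 0.0000 0.0000] k=[4 81 18 0 0 0 0 0 0 0]
t=7: x=[5.0088 78.6586 18.4930 0.2691 0.0000 0.0000 0.0000 0.0000 0.0000 0.0000] k=[4 75 19 0 0 0 0 0 0 0]
t=8: x=[4.9212 72.7727 19.3666 0.2841 0.0000 0.0000 0.0000 0.0000 0.0000 0.0000] k=[1 71 21 0 0 0 0 0 0 0]
t=9: x=[1.9898 68.8323 21.2338 0.3140 0.0000 0.0000 0.0000 0.0000 0.0000 0.0000] k=[0 74 19 0 0 0 0 0 0 0]
t=10: x=[1.0771 71.7300 19.3518 0.2841 0.0000 0.0000 0.0000 0.0000 0.0000 0.0000] k=[0 76 23 0 0 0 0 0 0 0]
t=11: x=[1.1062 73.7551 23.2362 0.3439 0.0000 0.0000 0.0000 0.0000 0.0000 0.0000] k=[6 74 20 0 0 0 0 0 0 0]
t=12: x=[6.8250 71.8362 20.3150 0.2990 0.0000 0.0000 0.0000 0.0000 0.0000 0.0000] k=[10 67 22 1 0 0 0 0 0 0]
t=13: x=[10.5668 65.0656 22.1529 1.2958 0.0151 0.0000 0.0000 0.0000 0.0000 0.0000] k=[9 69 26 0 0 0 0 0 0 0]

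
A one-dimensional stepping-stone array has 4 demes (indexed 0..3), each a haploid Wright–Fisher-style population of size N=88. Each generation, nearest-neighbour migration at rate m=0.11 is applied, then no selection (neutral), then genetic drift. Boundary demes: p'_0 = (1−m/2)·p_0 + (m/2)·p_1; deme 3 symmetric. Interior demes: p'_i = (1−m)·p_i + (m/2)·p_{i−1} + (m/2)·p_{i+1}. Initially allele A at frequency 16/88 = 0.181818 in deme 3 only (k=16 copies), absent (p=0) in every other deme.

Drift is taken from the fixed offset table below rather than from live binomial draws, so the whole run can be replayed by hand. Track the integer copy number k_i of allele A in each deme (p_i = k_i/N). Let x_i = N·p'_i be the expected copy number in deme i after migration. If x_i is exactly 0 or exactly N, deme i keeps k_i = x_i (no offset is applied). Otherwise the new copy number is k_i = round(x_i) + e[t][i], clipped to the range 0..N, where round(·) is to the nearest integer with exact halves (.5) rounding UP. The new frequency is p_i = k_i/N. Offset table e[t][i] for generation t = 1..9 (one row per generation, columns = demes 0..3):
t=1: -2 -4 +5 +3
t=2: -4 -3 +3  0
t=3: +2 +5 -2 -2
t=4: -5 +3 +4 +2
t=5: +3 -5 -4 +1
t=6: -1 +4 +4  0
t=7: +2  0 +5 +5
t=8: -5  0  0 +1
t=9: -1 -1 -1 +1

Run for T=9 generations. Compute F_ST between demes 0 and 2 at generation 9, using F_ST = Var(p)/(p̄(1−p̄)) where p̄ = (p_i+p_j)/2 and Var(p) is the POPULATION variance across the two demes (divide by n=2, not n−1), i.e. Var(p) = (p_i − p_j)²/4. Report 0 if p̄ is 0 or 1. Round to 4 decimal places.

0.0932

t=0: k=[0 0 0 16]
t=1: x=[0.0000 0.0000 0.8800 15.1200] k=[0 0 6 18]
t=2: x=[0.0000 0.3300 6.3300 17.3400] k=[0 0 9 17]
t=3: x=[0.0000 0.4950 8.9450 16.5600] k=[0 5 7 15]
t=4: x=[0.2750 4.8350 7.3300 14.5600] k=[0 8 11 17]
t=5: x=[0.4400 7.7250 11.1650 16.6700] k=[3 3 7 18]
t=6: x=[3.0000 3.2200 7.3850 17.3950] k=[2 7 11 17]
t=7: x=[2.2750 6.9450 11.1100 16.6700] k=[4 7 16 22]
t=8: x=[4.1650 7.3300 15.8350 21.6700] k=[0 7 16 23]
t=9: x=[0.3850 7.1100 15.8900 22.6150] k=[0 6 15 24]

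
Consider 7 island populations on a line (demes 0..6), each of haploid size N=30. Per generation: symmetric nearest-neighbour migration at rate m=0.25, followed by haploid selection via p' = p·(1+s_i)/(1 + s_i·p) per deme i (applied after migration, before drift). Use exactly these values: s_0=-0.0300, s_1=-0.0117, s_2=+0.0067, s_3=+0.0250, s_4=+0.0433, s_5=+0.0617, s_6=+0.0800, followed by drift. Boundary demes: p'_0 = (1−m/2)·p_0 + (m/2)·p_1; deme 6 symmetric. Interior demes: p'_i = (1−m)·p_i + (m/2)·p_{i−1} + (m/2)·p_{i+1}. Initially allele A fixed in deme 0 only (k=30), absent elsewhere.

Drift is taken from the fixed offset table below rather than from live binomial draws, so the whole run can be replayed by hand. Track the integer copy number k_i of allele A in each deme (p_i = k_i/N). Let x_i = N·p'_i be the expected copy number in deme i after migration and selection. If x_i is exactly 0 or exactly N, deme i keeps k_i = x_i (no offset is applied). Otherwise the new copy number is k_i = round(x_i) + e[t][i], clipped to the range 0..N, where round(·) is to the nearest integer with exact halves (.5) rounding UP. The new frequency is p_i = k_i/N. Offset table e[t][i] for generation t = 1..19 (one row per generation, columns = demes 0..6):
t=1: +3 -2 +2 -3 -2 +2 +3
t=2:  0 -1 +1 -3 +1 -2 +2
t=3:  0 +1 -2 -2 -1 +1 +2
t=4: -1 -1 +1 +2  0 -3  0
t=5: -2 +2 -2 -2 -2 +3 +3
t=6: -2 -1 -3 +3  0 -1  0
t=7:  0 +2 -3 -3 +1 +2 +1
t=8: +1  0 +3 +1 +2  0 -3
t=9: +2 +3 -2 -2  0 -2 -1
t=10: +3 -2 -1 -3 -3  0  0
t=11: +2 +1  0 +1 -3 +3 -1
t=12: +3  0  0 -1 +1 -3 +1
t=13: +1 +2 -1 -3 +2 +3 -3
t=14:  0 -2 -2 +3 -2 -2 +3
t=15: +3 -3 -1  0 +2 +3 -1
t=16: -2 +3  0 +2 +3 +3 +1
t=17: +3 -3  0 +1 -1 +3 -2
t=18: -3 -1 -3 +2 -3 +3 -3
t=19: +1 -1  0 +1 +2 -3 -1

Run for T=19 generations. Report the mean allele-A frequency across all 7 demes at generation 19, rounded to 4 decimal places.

0.2286

t=0: k=[30 0 0 0 0 0 0]
t=1: x=[26.1489 3.7116 0.0000 0.0000 0.0000 0.0000 0.0000] k=[29 2 0 0 0 0 0]
t=2: x=[25.5099 5.0752 0.2517 0.0000 0.0000 0.0000 0.0000] k=[26 4 1 0 0 0 0]
t=3: x=[23.0893 6.3161 1.2580 0.1281 0.0000 0.0000 0.0000] k=[23 7 0 0 0 0 0]
t=4: x=[20.8069 8.0555 0.8807 0.0000 0.0000 0.0000 0.0000] k=[20 7 2 0 0 0 0]
t=5: x=[18.1574 7.9311 2.3896 0.2562 0.0000 0.0000 0.0000] k=[16 10 0 0 0 0 0]
t=6: x=[15.0216 9.4238 1.2580 0.0000 0.0000 0.0000 0.0000] k=[13 8 0 0 0 0 0]
t=7: x=[12.1542 7.5583 1.0065 0.0000 0.0000 0.0000 0.0000] k=[12 10 0 0 0 0 0]
t=8: x=[11.5330 8.9260 1.2580 0.0000 0.0000 0.0000 0.0000] k=[13 9 4 0 0 0 0]
t=9: x=[12.2785 8.8016 4.1488 0.5123 0.0000 0.0000 0.0000] k=[14 12 2 0 0 0 0]
t=10: x=[13.5234 10.9181 3.0181 0.2562 0.0000 0.0000 0.0000] k=[17 9 2 0 0 0 0]
t=11: x=[15.7724 9.0504 2.6410 0.2562 0.0000 0.0000 0.0000] k=[18 10 3 1 0 0 0]
t=12: x=[16.7752 10.0462 3.6463 1.1520 0.1304 0.0000 0.0000] k=[20 10 4 0 1 0 0]
t=13: x=[18.5350 10.4198 4.2744 0.6403 0.7816 0.1327 0.0000] k=[20 12 3 0 3 3 0]
t=14: x=[18.7870 11.7907 3.7720 0.7683 2.7283 2.7720 0.4046] k=[19 10 2 4 1 1 3]
t=15: x=[17.6543 10.0462 3.2694 3.4497 1.4317 1.3237 2.9484] k=[21 7 2 3 3 4 2]
t=16: x=[19.0390 8.0555 2.7667 2.9398 3.2457 3.8202 2.4155] k=[17 11 3 5 6 7 3]
t=17: x=[16.0229 10.6690 4.2744 4.9767 6.2061 6.6807 3.7450] k=[19 8 4 6 5 10 2]
t=18: x=[17.4030 8.8016 4.7768 5.7387 5.9496 8.7412 3.2143] k=[14 8 2 8 3 12 0]
t=19: x=[13.0251 7.9311 3.5207 6.7533 4.9219 9.7652 1.6135] k=[14 7 4 8 7 7 1]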